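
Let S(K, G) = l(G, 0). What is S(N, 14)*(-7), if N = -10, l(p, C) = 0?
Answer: 0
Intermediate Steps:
S(K, G) = 0
S(N, 14)*(-7) = 0*(-7) = 0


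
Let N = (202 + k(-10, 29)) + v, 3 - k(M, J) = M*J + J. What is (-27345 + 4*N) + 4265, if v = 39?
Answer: -21060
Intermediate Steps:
k(M, J) = 3 - J - J*M (k(M, J) = 3 - (M*J + J) = 3 - (J*M + J) = 3 - (J + J*M) = 3 + (-J - J*M) = 3 - J - J*M)
N = 505 (N = (202 + (3 - 1*29 - 1*29*(-10))) + 39 = (202 + (3 - 29 + 290)) + 39 = (202 + 264) + 39 = 466 + 39 = 505)
(-27345 + 4*N) + 4265 = (-27345 + 4*505) + 4265 = (-27345 + 2020) + 4265 = -25325 + 4265 = -21060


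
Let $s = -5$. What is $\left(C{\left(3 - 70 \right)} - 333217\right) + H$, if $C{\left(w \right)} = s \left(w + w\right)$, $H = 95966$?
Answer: $-236581$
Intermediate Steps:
$C{\left(w \right)} = - 10 w$ ($C{\left(w \right)} = - 5 \left(w + w\right) = - 5 \cdot 2 w = - 10 w$)
$\left(C{\left(3 - 70 \right)} - 333217\right) + H = \left(- 10 \left(3 - 70\right) - 333217\right) + 95966 = \left(\left(-10\right) \left(-67\right) - 333217\right) + 95966 = \left(670 - 333217\right) + 95966 = -332547 + 95966 = -236581$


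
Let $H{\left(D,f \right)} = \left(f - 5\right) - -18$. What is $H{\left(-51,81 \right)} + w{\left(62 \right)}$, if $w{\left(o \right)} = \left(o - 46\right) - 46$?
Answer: $64$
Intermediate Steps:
$H{\left(D,f \right)} = 13 + f$ ($H{\left(D,f \right)} = \left(-5 + f\right) + 18 = 13 + f$)
$w{\left(o \right)} = -92 + o$ ($w{\left(o \right)} = \left(-46 + o\right) - 46 = -92 + o$)
$H{\left(-51,81 \right)} + w{\left(62 \right)} = \left(13 + 81\right) + \left(-92 + 62\right) = 94 - 30 = 64$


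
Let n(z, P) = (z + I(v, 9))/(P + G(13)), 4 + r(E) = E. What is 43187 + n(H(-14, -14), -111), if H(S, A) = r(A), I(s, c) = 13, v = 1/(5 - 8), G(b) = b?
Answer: 4232331/98 ≈ 43187.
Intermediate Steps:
r(E) = -4 + E
v = -1/3 (v = 1/(-3) = -1/3 ≈ -0.33333)
H(S, A) = -4 + A
n(z, P) = (13 + z)/(13 + P) (n(z, P) = (z + 13)/(P + 13) = (13 + z)/(13 + P))
43187 + n(H(-14, -14), -111) = 43187 + (13 + (-4 - 14))/(13 - 111) = 43187 + (13 - 18)/(-98) = 43187 - 1/98*(-5) = 43187 + 5/98 = 4232331/98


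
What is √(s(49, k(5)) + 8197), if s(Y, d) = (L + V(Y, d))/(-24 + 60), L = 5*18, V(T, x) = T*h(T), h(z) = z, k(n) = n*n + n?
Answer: √297583/6 ≈ 90.919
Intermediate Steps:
k(n) = n + n² (k(n) = n² + n = n + n²)
V(T, x) = T² (V(T, x) = T*T = T²)
L = 90
s(Y, d) = 5/2 + Y²/36 (s(Y, d) = (90 + Y²)/(-24 + 60) = (90 + Y²)/36 = (90 + Y²)*(1/36) = 5/2 + Y²/36)
√(s(49, k(5)) + 8197) = √((5/2 + (1/36)*49²) + 8197) = √((5/2 + (1/36)*2401) + 8197) = √((5/2 + 2401/36) + 8197) = √(2491/36 + 8197) = √(297583/36) = √297583/6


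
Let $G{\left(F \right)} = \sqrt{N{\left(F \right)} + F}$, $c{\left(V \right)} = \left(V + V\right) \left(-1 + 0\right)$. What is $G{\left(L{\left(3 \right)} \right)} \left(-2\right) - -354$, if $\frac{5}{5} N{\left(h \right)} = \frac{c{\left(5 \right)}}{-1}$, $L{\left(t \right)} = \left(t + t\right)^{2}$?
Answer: $354 - 2 \sqrt{46} \approx 340.44$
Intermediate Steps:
$c{\left(V \right)} = - 2 V$ ($c{\left(V \right)} = 2 V \left(-1\right) = - 2 V$)
$L{\left(t \right)} = 4 t^{2}$ ($L{\left(t \right)} = \left(2 t\right)^{2} = 4 t^{2}$)
$N{\left(h \right)} = 10$ ($N{\left(h \right)} = \frac{\left(-2\right) 5}{-1} = \left(-10\right) \left(-1\right) = 10$)
$G{\left(F \right)} = \sqrt{10 + F}$
$G{\left(L{\left(3 \right)} \right)} \left(-2\right) - -354 = \sqrt{10 + 4 \cdot 3^{2}} \left(-2\right) - -354 = \sqrt{10 + 4 \cdot 9} \left(-2\right) + 354 = \sqrt{10 + 36} \left(-2\right) + 354 = \sqrt{46} \left(-2\right) + 354 = - 2 \sqrt{46} + 354 = 354 - 2 \sqrt{46}$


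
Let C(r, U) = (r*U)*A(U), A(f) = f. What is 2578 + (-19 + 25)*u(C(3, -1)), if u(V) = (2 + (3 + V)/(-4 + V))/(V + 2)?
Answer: 12866/5 ≈ 2573.2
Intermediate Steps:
C(r, U) = r*U² (C(r, U) = (r*U)*U = (U*r)*U = r*U²)
u(V) = (2 + (3 + V)/(-4 + V))/(2 + V)
2578 + (-19 + 25)*u(C(3, -1)) = 2578 + (-19 + 25)*((5 - 9*(-1)²)/(8 - (3*(-1)²)² + 2*(3*(-1)²))) = 2578 + 6*((5 - 9)/(8 - (3*1)² + 2*(3*1))) = 2578 + 6*((5 - 3*3)/(8 - 1*3² + 2*3)) = 2578 + 6*((5 - 9)/(8 - 1*9 + 6)) = 2578 + 6*(-4/(8 - 9 + 6)) = 2578 + 6*(-4/5) = 2578 + 6*((⅕)*(-4)) = 2578 + 6*(-⅘) = 2578 - 24/5 = 12866/5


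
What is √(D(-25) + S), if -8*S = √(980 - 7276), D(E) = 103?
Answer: √(412 - I*√1574)/2 ≈ 10.161 - 0.48808*I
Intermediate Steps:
S = -I*√1574/4 (S = -√(980 - 7276)/8 = -I*√1574/4 ≈ -9.9184*I)
√(D(-25) + S) = √(103 - I*√1574/4)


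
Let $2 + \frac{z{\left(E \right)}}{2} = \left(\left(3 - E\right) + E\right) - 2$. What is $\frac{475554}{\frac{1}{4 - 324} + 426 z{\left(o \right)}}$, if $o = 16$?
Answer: $- \frac{152177280}{272641} \approx -558.16$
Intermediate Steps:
$z{\left(E \right)} = -2$ ($z{\left(E \right)} = -4 + 2 \left(\left(\left(3 - E\right) + E\right) - 2\right) = -4 + 2 \left(3 - 2\right) = -4 + 2 \cdot 1 = -4 + 2 = -2$)
$\frac{475554}{\frac{1}{4 - 324} + 426 z{\left(o \right)}} = \frac{475554}{\frac{1}{4 - 324} + 426 \left(-2\right)} = \frac{475554}{\frac{1}{-320} - 852} = \frac{475554}{- \frac{1}{320} - 852} = \frac{475554}{- \frac{272641}{320}} = 475554 \left(- \frac{320}{272641}\right) = - \frac{152177280}{272641}$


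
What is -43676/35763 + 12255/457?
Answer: 418315633/16343691 ≈ 25.595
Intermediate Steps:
-43676/35763 + 12255/457 = 418315633/16343691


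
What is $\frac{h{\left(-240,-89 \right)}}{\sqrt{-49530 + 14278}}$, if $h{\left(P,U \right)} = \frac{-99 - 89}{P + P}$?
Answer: $- \frac{47 i \sqrt{8813}}{2115120} \approx - 0.0020861 i$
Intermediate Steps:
$h{\left(P,U \right)} = - \frac{94}{P}$ ($h{\left(P,U \right)} = - \frac{188}{2 P} = - 188 \frac{1}{2 P} = - \frac{94}{P}$)
$\frac{h{\left(-240,-89 \right)}}{\sqrt{-49530 + 14278}} = \frac{\left(-94\right) \frac{1}{-240}}{\sqrt{-49530 + 14278}} = \frac{\left(-94\right) \left(- \frac{1}{240}\right)}{\sqrt{-35252}} = \frac{47}{120 \cdot 2 i \sqrt{8813}} = \frac{47 \left(- \frac{i \sqrt{8813}}{17626}\right)}{120} = - \frac{47 i \sqrt{8813}}{2115120}$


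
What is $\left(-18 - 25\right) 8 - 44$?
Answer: $-388$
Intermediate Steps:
$\left(-18 - 25\right) 8 - 44 = \left(-43\right) 8 - 44 = -344 - 44 = -388$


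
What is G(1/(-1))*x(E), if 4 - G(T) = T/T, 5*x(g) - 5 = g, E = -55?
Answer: -30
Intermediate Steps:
x(g) = 1 + g/5
G(T) = 3 (G(T) = 4 - T/T = 4 - 1*1 = 4 - 1 = 3)
G(1/(-1))*x(E) = 3*(1 + (⅕)*(-55)) = 3*(1 - 11) = 3*(-10) = -30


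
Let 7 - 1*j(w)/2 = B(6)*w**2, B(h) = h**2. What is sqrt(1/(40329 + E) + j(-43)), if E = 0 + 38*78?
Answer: I*sqrt(249493420232493)/43293 ≈ 364.85*I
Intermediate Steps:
j(w) = 14 - 72*w**2 (j(w) = 14 - 2*6**2*w**2 = 14 - 72*w**2)
E = 2964 (E = 0 + 2964 = 2964)
sqrt(1/(40329 + E) + j(-43)) = sqrt(1/(40329 + 2964) + (14 - 72*(-43)**2)) = sqrt(1/43293 + (14 - 72*1849)) = sqrt(1/43293 + (14 - 133128)) = sqrt(1/43293 - 133114) = sqrt(-5762904401/43293) = I*sqrt(249493420232493)/43293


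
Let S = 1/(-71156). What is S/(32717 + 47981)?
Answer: -1/5742146888 ≈ -1.7415e-10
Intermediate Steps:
S = -1/71156 ≈ -1.4054e-5
S/(32717 + 47981) = -1/(71156*(32717 + 47981)) = -1/71156/80698 = -1/71156*1/80698 = -1/5742146888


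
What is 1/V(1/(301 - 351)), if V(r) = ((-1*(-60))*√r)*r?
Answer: 25*I*√2/6 ≈ 5.8926*I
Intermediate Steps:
V(r) = 60*r^(3/2) (V(r) = (60*√r)*r = 60*r^(3/2))
1/V(1/(301 - 351)) = 1/(60*(1/(301 - 351))^(3/2)) = 1/(60*(1/(-50))^(3/2)) = 1/(60*(-1/50)^(3/2)) = 1/(60*(-I*√2/500)) = 1/(-3*I*√2/25) = 25*I*√2/6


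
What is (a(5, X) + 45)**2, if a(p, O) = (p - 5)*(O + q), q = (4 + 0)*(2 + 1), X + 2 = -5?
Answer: 2025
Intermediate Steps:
X = -7 (X = -2 - 5 = -7)
q = 12 (q = 4*3 = 12)
a(p, O) = (-5 + p)*(12 + O) (a(p, O) = (p - 5)*(O + 12) = (-5 + p)*(12 + O))
(a(5, X) + 45)**2 = ((-60 - 5*(-7) + 12*5 - 7*5) + 45)**2 = ((-60 + 35 + 60 - 35) + 45)**2 = (0 + 45)**2 = 45**2 = 2025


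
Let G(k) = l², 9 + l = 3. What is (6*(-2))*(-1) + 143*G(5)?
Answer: 5160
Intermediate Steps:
l = -6 (l = -9 + 3 = -6)
G(k) = 36 (G(k) = (-6)² = 36)
(6*(-2))*(-1) + 143*G(5) = (6*(-2))*(-1) + 143*36 = -12*(-1) + 5148 = 12 + 5148 = 5160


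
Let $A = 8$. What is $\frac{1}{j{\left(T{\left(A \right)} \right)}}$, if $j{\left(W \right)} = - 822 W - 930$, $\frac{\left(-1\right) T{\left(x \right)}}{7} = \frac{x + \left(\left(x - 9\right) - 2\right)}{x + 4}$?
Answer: $\frac{2}{2935} \approx 0.00068143$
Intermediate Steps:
$T{\left(x \right)} = - \frac{7 \left(-11 + 2 x\right)}{4 + x}$ ($T{\left(x \right)} = - 7 \frac{x + \left(\left(x - 9\right) - 2\right)}{x + 4} = - 7 \frac{x + \left(\left(-9 + x\right) - 2\right)}{4 + x} = - 7 \frac{x + \left(-11 + x\right)}{4 + x} = - 7 \frac{-11 + 2 x}{4 + x} = - \frac{7 \left(-11 + 2 x\right)}{4 + x}$)
$j{\left(W \right)} = -930 - 822 W$
$\frac{1}{j{\left(T{\left(A \right)} \right)}} = \frac{1}{-930 - 822 \frac{7 \left(11 - 16\right)}{4 + 8}} = \frac{1}{-930 - 822 \frac{7 \left(11 - 16\right)}{12}} = \frac{1}{-930 - 822 \cdot 7 \cdot \frac{1}{12} \left(-5\right)} = \frac{1}{-930 - - \frac{4795}{2}} = \frac{1}{-930 + \frac{4795}{2}} = \frac{1}{\frac{2935}{2}} = \frac{2}{2935}$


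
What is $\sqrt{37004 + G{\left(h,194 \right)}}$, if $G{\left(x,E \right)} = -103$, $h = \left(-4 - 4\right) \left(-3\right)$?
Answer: $\sqrt{36901} \approx 192.1$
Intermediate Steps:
$h = 24$ ($h = \left(-8\right) \left(-3\right) = 24$)
$\sqrt{37004 + G{\left(h,194 \right)}} = \sqrt{37004 - 103} = \sqrt{36901}$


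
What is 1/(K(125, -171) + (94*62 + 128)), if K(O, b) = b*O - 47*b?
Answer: -1/7382 ≈ -0.00013546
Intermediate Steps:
K(O, b) = -47*b + O*b (K(O, b) = O*b - 47*b = -47*b + O*b)
1/(K(125, -171) + (94*62 + 128)) = 1/(-171*(-47 + 125) + (94*62 + 128)) = 1/(-171*78 + (5828 + 128)) = 1/(-13338 + 5956) = 1/(-7382) = -1/7382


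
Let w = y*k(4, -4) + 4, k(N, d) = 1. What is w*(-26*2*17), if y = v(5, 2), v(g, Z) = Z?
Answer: -5304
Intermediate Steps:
y = 2
w = 6 (w = 2*1 + 4 = 2 + 4 = 6)
w*(-26*2*17) = 6*(-26*2*17) = 6*(-52*17) = 6*(-884) = -5304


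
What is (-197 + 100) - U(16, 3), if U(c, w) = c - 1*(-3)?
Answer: -116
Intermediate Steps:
U(c, w) = 3 + c (U(c, w) = c + 3 = 3 + c)
(-197 + 100) - U(16, 3) = (-197 + 100) - (3 + 16) = -97 - 1*19 = -97 - 19 = -116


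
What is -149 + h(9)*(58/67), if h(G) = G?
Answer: -9461/67 ≈ -141.21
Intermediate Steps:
-149 + h(9)*(58/67) = -149 + 9*(58/67) = -149 + 522/67 = -9461/67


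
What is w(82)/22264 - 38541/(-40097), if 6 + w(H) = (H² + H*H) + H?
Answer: 15221181/9703474 ≈ 1.5686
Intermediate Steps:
w(H) = -6 + H + 2*H² (w(H) = -6 + ((H² + H*H) + H) = -6 + ((H² + H²) + H) = -6 + (2*H² + H) = -6 + (H + 2*H²) = -6 + H + 2*H²)
w(82)/22264 - 38541/(-40097) = (-6 + 82 + 2*82²)/22264 - 38541/(-40097) = (-6 + 82 + 2*6724)*(1/22264) - 38541*(-1/40097) = (-6 + 82 + 13448)*(1/22264) + 38541/40097 = 13524*(1/22264) + 38541/40097 = 147/242 + 38541/40097 = 15221181/9703474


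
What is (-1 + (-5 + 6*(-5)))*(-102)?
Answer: 3672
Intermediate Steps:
(-1 + (-5 + 6*(-5)))*(-102) = (-1 + (-5 - 30))*(-102) = (-1 - 35)*(-102) = -36*(-102) = 3672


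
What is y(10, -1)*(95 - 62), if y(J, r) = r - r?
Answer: 0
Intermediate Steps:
y(J, r) = 0
y(10, -1)*(95 - 62) = 0*(95 - 62) = 0*33 = 0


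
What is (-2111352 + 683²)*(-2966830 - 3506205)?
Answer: 10647255769205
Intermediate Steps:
(-2111352 + 683²)*(-2966830 - 3506205) = (-2111352 + 466489)*(-6473035) = -1644863*(-6473035) = 10647255769205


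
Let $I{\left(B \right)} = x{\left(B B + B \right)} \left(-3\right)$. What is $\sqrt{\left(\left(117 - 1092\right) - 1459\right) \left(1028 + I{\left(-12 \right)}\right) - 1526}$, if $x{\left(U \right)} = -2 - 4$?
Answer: $i \sqrt{2547490} \approx 1596.1 i$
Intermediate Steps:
$x{\left(U \right)} = -6$ ($x{\left(U \right)} = -2 - 4 = -6$)
$I{\left(B \right)} = 18$ ($I{\left(B \right)} = \left(-6\right) \left(-3\right) = 18$)
$\sqrt{\left(\left(117 - 1092\right) - 1459\right) \left(1028 + I{\left(-12 \right)}\right) - 1526} = \sqrt{\left(\left(117 - 1092\right) - 1459\right) \left(1028 + 18\right) - 1526} = \sqrt{\left(\left(117 - 1092\right) - 1459\right) 1046 - 1526} = \sqrt{\left(-975 - 1459\right) 1046 - 1526} = \sqrt{\left(-2434\right) 1046 - 1526} = \sqrt{-2545964 - 1526} = \sqrt{-2547490} = i \sqrt{2547490}$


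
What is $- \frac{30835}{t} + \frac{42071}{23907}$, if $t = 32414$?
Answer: $\frac{626517049}{774921498} \approx 0.80849$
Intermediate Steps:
$- \frac{30835}{t} + \frac{42071}{23907} = - \frac{30835}{32414} + \frac{42071}{23907} = \frac{626517049}{774921498}$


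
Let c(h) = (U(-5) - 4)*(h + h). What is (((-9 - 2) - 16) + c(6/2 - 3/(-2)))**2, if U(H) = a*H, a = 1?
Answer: 11664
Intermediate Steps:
U(H) = H (U(H) = 1*H = H)
c(h) = -18*h (c(h) = (-5 - 4)*(h + h) = -18*h)
(((-9 - 2) - 16) + c(6/2 - 3/(-2)))**2 = (((-9 - 2) - 16) - 18*(6/2 - 3/(-2)))**2 = ((-11 - 16) - 18*(6*(1/2) - 3*(-1/2)))**2 = (-27 - 18*(3 + 3/2))**2 = (-27 - 18*9/2)**2 = (-27 - 81)**2 = (-108)**2 = 11664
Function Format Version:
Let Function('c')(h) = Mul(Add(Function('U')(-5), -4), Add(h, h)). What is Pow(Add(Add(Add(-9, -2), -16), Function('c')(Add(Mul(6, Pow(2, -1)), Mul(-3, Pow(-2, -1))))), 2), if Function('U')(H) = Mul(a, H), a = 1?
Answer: 11664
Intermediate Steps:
Function('U')(H) = H (Function('U')(H) = Mul(1, H) = H)
Function('c')(h) = Mul(-18, h) (Function('c')(h) = Mul(Add(-5, -4), Add(h, h)) = Mul(-9, Mul(2, h)) = Mul(-18, h))
Pow(Add(Add(Add(-9, -2), -16), Function('c')(Add(Mul(6, Pow(2, -1)), Mul(-3, Pow(-2, -1))))), 2) = Pow(Add(Add(Add(-9, -2), -16), Mul(-18, Add(Mul(6, Pow(2, -1)), Mul(-3, Pow(-2, -1))))), 2) = Pow(Add(Add(-11, -16), Mul(-18, Add(Mul(6, Rational(1, 2)), Mul(-3, Rational(-1, 2))))), 2) = Pow(Add(-27, Mul(-18, Add(3, Rational(3, 2)))), 2) = Pow(Add(-27, Mul(-18, Rational(9, 2))), 2) = Pow(Add(-27, -81), 2) = Pow(-108, 2) = 11664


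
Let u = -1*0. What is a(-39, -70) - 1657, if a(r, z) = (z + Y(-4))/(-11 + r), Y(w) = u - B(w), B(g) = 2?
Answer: -41389/25 ≈ -1655.6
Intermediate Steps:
u = 0
Y(w) = -2 (Y(w) = 0 - 1*2 = 0 - 2 = -2)
a(r, z) = (-2 + z)/(-11 + r) (a(r, z) = (z - 2)/(-11 + r) = (-2 + z)/(-11 + r))
a(-39, -70) - 1657 = (-2 - 70)/(-11 - 39) - 1657 = -72/(-50) - 1657 = -1/50*(-72) - 1657 = 36/25 - 1657 = -41389/25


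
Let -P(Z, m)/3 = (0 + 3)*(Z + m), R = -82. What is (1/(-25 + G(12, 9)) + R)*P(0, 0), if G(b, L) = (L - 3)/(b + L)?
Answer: 0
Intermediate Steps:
G(b, L) = (-3 + L)/(L + b)
P(Z, m) = -9*Z - 9*m (P(Z, m) = -3*(0 + 3)*(Z + m) = -9*(Z + m) = -3*(3*Z + 3*m) = -9*Z - 9*m)
(1/(-25 + G(12, 9)) + R)*P(0, 0) = (1/(-25 + (-3 + 9)/(9 + 12)) - 82)*(-9*0 - 9*0) = (1/(-25 + 6/21) - 82)*(0 + 0) = (1/(-25 + (1/21)*6) - 82)*0 = (1/(-25 + 2/7) - 82)*0 = (1/(-173/7) - 82)*0 = (-7/173 - 82)*0 = -14193/173*0 = 0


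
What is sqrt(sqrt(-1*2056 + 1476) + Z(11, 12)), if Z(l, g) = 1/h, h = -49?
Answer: sqrt(-1 + 98*I*sqrt(145))/7 ≈ 3.4686 + 3.4716*I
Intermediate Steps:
Z(l, g) = -1/49 (Z(l, g) = 1/(-49) = -1/49)
sqrt(sqrt(-1*2056 + 1476) + Z(11, 12)) = sqrt(sqrt(-1*2056 + 1476) - 1/49) = sqrt(sqrt(-2056 + 1476) - 1/49) = sqrt(sqrt(-580) - 1/49) = sqrt(2*I*sqrt(145) - 1/49) = sqrt(-1/49 + 2*I*sqrt(145))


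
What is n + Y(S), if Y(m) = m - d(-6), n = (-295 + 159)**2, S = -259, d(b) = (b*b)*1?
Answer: 18201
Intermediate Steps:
d(b) = b**2 (d(b) = b**2*1 = b**2)
n = 18496 (n = (-136)**2 = 18496)
Y(m) = -36 + m (Y(m) = m - 1*(-6)**2 = m - 1*36 = m - 36 = -36 + m)
n + Y(S) = 18496 + (-36 - 259) = 18496 - 295 = 18201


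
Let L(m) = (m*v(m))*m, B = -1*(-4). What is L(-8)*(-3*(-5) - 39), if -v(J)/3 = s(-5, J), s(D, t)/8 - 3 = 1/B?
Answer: 119808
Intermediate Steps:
B = 4
s(D, t) = 26 (s(D, t) = 24 + 8/4 = 24 + 8*(¼) = 24 + 2 = 26)
v(J) = -78 (v(J) = -3*26 = -78)
L(m) = -78*m² (L(m) = (m*(-78))*m = (-78*m)*m = -78*m²)
L(-8)*(-3*(-5) - 39) = (-78*(-8)²)*(-3*(-5) - 39) = (-78*64)*(15 - 39) = -4992*(-24) = 119808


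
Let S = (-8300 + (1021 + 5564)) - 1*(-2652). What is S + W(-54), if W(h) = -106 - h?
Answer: 885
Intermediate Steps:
S = 937 (S = (-8300 + 6585) + 2652 = -1715 + 2652 = 937)
S + W(-54) = 937 + (-106 - 1*(-54)) = 937 + (-106 + 54) = 937 - 52 = 885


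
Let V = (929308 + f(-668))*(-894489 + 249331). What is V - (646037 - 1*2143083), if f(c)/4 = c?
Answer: -597825131442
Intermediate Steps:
f(c) = 4*c
V = -597826628488 (V = (929308 + 4*(-668))*(-894489 + 249331) = (929308 - 2672)*(-645158) = 926636*(-645158) = -597826628488)
V - (646037 - 1*2143083) = -597826628488 - (646037 - 1*2143083) = -597826628488 - (646037 - 2143083) = -597826628488 - 1*(-1497046) = -597826628488 + 1497046 = -597825131442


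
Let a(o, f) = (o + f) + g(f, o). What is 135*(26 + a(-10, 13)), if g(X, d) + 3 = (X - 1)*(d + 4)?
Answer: -6210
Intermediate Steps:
g(X, d) = -3 + (-1 + X)*(4 + d) (g(X, d) = -3 + (X - 1)*(d + 4) = -3 + (-1 + X)*(4 + d))
a(o, f) = -7 + 5*f + f*o (a(o, f) = (o + f) + (-7 - o + 4*f + f*o) = (f + o) + (-7 - o + 4*f + f*o) = -7 + 5*f + f*o)
135*(26 + a(-10, 13)) = 135*(26 + (-7 + 5*13 + 13*(-10))) = 135*(26 + (-7 + 65 - 130)) = 135*(26 - 72) = 135*(-46) = -6210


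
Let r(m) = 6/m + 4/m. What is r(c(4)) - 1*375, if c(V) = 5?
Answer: -373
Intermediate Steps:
r(m) = 10/m
r(c(4)) - 1*375 = 10/5 - 1*375 = 10*(1/5) - 375 = 2 - 375 = -373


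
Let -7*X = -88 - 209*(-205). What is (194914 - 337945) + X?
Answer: -1043974/7 ≈ -1.4914e+5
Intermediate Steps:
X = -42757/7 (X = -(-88 - 209*(-205))/7 = -(-88 + 42845)/7 = -⅐*42757 = -42757/7 ≈ -6108.1)
(194914 - 337945) + X = (194914 - 337945) - 42757/7 = -143031 - 42757/7 = -1043974/7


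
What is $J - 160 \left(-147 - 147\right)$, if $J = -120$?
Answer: $46920$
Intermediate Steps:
$J - 160 \left(-147 - 147\right) = -120 - 160 \left(-147 - 147\right) = -120 - -47040 = -120 + 47040 = 46920$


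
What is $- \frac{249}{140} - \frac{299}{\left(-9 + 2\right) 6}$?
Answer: $\frac{2243}{420} \approx 5.3405$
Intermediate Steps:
$- \frac{249}{140} - \frac{299}{\left(-9 + 2\right) 6} = \left(-249\right) \frac{1}{140} - \frac{299}{\left(-7\right) 6} = - \frac{249}{140} - \frac{299}{-42} = - \frac{249}{140} - - \frac{299}{42} = - \frac{249}{140} + \frac{299}{42} = \frac{2243}{420}$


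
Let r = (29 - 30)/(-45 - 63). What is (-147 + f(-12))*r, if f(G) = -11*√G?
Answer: -49/36 - 11*I*√3/54 ≈ -1.3611 - 0.35283*I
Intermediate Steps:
r = 1/108 (r = -1/(-108) = -1*(-1/108) = 1/108 ≈ 0.0092593)
(-147 + f(-12))*r = (-147 - 22*I*√3)*(1/108) = -49/36 - 11*I*√3/54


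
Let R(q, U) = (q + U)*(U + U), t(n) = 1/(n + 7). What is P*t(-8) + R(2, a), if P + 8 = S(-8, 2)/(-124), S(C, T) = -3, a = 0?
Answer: 989/124 ≈ 7.9758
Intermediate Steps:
t(n) = 1/(7 + n)
R(q, U) = 2*U*(U + q) (R(q, U) = (U + q)*(2*U) = 2*U*(U + q))
P = -989/124 (P = -8 - 3/(-124) = -8 - 3*(-1/124) = -8 + 3/124 = -989/124 ≈ -7.9758)
P*t(-8) + R(2, a) = -989/(124*(7 - 8)) + 2*0*(0 + 2) = -989/124/(-1) + 2*0*2 = -989/124*(-1) + 0 = 989/124 + 0 = 989/124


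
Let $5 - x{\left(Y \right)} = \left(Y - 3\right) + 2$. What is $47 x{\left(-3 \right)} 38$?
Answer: $16074$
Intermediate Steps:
$x{\left(Y \right)} = 6 - Y$ ($x{\left(Y \right)} = 5 - \left(\left(Y - 3\right) + 2\right) = 5 - \left(\left(-3 + Y\right) + 2\right) = 5 - \left(-1 + Y\right) = 6 - Y$)
$47 x{\left(-3 \right)} 38 = 47 \left(6 - -3\right) 38 = 47 \left(6 + 3\right) 38 = 47 \cdot 9 \cdot 38 = 423 \cdot 38 = 16074$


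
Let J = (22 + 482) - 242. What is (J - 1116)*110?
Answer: -93940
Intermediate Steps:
J = 262 (J = 504 - 242 = 262)
(J - 1116)*110 = (262 - 1116)*110 = -854*110 = -93940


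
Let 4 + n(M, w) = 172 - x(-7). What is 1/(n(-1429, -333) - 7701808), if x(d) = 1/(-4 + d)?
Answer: -11/84718039 ≈ -1.2984e-7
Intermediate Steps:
n(M, w) = 1849/11 (n(M, w) = -4 + (172 - 1/(-4 - 7)) = -4 + (172 - 1/(-11)) = -4 + (172 - 1*(-1/11)) = -4 + (172 + 1/11) = -4 + 1893/11 = 1849/11)
1/(n(-1429, -333) - 7701808) = 1/(1849/11 - 7701808) = 1/(-84718039/11) = -11/84718039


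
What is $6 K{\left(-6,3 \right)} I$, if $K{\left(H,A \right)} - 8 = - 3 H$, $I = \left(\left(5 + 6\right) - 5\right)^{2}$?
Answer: $5616$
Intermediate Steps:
$I = 36$ ($I = \left(11 - 5\right)^{2} = 6^{2} = 36$)
$K{\left(H,A \right)} = 8 - 3 H$
$6 K{\left(-6,3 \right)} I = 6 \left(8 - -18\right) 36 = 6 \left(8 + 18\right) 36 = 6 \cdot 26 \cdot 36 = 156 \cdot 36 = 5616$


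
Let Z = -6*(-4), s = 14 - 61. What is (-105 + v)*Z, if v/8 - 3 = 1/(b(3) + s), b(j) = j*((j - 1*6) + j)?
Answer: -91560/47 ≈ -1948.1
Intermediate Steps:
b(j) = j*(-6 + 2*j) (b(j) = j*((j - 6) + j) = j*((-6 + j) + j) = j*(-6 + 2*j))
s = -47
Z = 24
v = 1120/47 (v = 24 + 8/(2*3*(-3 + 3) - 47) = 24 + 8/(2*3*0 - 47) = 24 + 8/(0 - 47) = 24 + 8/(-47) = 24 + 8*(-1/47) = 24 - 8/47 = 1120/47 ≈ 23.830)
(-105 + v)*Z = (-105 + 1120/47)*24 = -3815/47*24 = -91560/47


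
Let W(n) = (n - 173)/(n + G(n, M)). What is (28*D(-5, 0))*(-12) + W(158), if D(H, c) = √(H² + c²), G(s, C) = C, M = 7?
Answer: -18481/11 ≈ -1680.1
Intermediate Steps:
W(n) = (-173 + n)/(7 + n) (W(n) = (n - 173)/(n + 7) = (-173 + n)/(7 + n))
(28*D(-5, 0))*(-12) + W(158) = (28*√((-5)² + 0²))*(-12) + (-173 + 158)/(7 + 158) = (28*√(25 + 0))*(-12) - 15/165 = (28*√25)*(-12) + (1/165)*(-15) = (28*5)*(-12) - 1/11 = 140*(-12) - 1/11 = -1680 - 1/11 = -18481/11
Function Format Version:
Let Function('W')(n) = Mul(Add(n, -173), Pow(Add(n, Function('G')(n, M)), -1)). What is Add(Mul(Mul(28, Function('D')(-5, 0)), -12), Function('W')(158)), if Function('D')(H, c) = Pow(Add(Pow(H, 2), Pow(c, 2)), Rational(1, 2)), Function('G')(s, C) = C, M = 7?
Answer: Rational(-18481, 11) ≈ -1680.1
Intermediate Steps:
Function('W')(n) = Mul(Pow(Add(7, n), -1), Add(-173, n)) (Function('W')(n) = Mul(Add(n, -173), Pow(Add(n, 7), -1)) = Mul(Add(-173, n), Pow(Add(7, n), -1)) = Mul(Pow(Add(7, n), -1), Add(-173, n)))
Add(Mul(Mul(28, Function('D')(-5, 0)), -12), Function('W')(158)) = Add(Mul(Mul(28, Pow(Add(Pow(-5, 2), Pow(0, 2)), Rational(1, 2))), -12), Mul(Pow(Add(7, 158), -1), Add(-173, 158))) = Add(Mul(Mul(28, Pow(Add(25, 0), Rational(1, 2))), -12), Mul(Pow(165, -1), -15)) = Add(Mul(Mul(28, Pow(25, Rational(1, 2))), -12), Mul(Rational(1, 165), -15)) = Add(Mul(Mul(28, 5), -12), Rational(-1, 11)) = Add(Mul(140, -12), Rational(-1, 11)) = Add(-1680, Rational(-1, 11)) = Rational(-18481, 11)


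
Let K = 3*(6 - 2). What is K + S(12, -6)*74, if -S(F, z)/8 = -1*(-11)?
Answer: -6500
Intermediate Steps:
S(F, z) = -88 (S(F, z) = -(-8)*(-11) = -8*11 = -88)
K = 12 (K = 3*4 = 12)
K + S(12, -6)*74 = 12 - 88*74 = 12 - 6512 = -6500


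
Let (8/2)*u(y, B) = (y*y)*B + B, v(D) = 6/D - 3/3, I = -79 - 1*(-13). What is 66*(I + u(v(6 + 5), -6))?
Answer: -49230/11 ≈ -4475.5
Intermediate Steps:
I = -66 (I = -79 + 13 = -66)
v(D) = -1 + 6/D (v(D) = 6/D - 3*1/3 = 6/D - 1 = -1 + 6/D)
u(y, B) = B/4 + B*y**2/4 (u(y, B) = ((y*y)*B + B)/4 = (y**2*B + B)/4 = (B*y**2 + B)/4 = (B + B*y**2)/4 = B/4 + B*y**2/4)
66*(I + u(v(6 + 5), -6)) = 66*(-66 + (1/4)*(-6)*(1 + ((6 - (6 + 5))/(6 + 5))**2)) = 66*(-66 + (1/4)*(-6)*(1 + ((6 - 1*11)/11)**2)) = 66*(-66 + (1/4)*(-6)*(1 + ((6 - 11)/11)**2)) = 66*(-66 + (1/4)*(-6)*(1 + ((1/11)*(-5))**2)) = 66*(-66 + (1/4)*(-6)*(1 + (-5/11)**2)) = 66*(-66 + (1/4)*(-6)*(1 + 25/121)) = 66*(-66 + (1/4)*(-6)*(146/121)) = 66*(-66 - 219/121) = 66*(-8205/121) = -49230/11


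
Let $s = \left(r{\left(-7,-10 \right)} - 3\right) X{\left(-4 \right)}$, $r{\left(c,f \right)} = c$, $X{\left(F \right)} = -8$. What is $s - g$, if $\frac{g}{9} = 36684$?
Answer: $-330076$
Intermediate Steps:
$g = 330156$ ($g = 9 \cdot 36684 = 330156$)
$s = 80$ ($s = \left(-7 - 3\right) \left(-8\right) = \left(-10\right) \left(-8\right) = 80$)
$s - g = 80 - 330156 = -330076$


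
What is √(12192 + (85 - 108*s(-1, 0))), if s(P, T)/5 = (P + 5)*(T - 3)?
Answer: √18757 ≈ 136.96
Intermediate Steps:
s(P, T) = 5*(-3 + T)*(5 + P) (s(P, T) = 5*((P + 5)*(T - 3)) = 5*((5 + P)*(-3 + T)) = 5*((-3 + T)*(5 + P)) = 5*(-3 + T)*(5 + P))
√(12192 + (85 - 108*s(-1, 0))) = √(12192 + (85 - 108*(-75 - 15*(-1) + 25*0 + 5*(-1)*0))) = √(12192 + (85 - 108*(-75 + 15 + 0 + 0))) = √(12192 + (85 - 108*(-60))) = √(12192 + (85 + 6480)) = √(12192 + 6565) = √18757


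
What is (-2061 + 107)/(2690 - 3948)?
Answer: 977/629 ≈ 1.5533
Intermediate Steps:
(-2061 + 107)/(2690 - 3948) = -1954/(-1258) = -1954*(-1/1258) = 977/629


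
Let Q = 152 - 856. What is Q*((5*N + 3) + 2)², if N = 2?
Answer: -158400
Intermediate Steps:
Q = -704
Q*((5*N + 3) + 2)² = -704*((5*2 + 3) + 2)² = -704*((10 + 3) + 2)² = -704*(13 + 2)² = -704*15² = -704*225 = -158400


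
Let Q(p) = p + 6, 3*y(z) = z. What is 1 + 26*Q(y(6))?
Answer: 209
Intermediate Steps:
y(z) = z/3
Q(p) = 6 + p
1 + 26*Q(y(6)) = 1 + 26*(6 + (1/3)*6) = 1 + 26*(6 + 2) = 1 + 26*8 = 1 + 208 = 209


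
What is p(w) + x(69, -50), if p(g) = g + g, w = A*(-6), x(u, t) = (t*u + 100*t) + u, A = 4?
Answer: -8429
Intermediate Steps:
x(u, t) = u + 100*t + t*u (x(u, t) = (100*t + t*u) + u = u + 100*t + t*u)
w = -24 (w = 4*(-6) = -24)
p(g) = 2*g
p(w) + x(69, -50) = 2*(-24) + (69 + 100*(-50) - 50*69) = -48 + (69 - 5000 - 3450) = -48 - 8381 = -8429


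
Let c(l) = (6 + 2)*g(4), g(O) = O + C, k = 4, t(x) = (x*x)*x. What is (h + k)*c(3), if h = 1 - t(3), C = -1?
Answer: -528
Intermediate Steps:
t(x) = x³ (t(x) = x²*x = x³)
h = -26 (h = 1 - 1*3³ = 1 - 1*27 = 1 - 27 = -26)
g(O) = -1 + O (g(O) = O - 1 = -1 + O)
c(l) = 24 (c(l) = (6 + 2)*(-1 + 4) = 8*3 = 24)
(h + k)*c(3) = (-26 + 4)*24 = -22*24 = -528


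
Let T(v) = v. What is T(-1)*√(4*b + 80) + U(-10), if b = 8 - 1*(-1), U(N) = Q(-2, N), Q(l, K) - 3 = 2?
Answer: 5 - 2*√29 ≈ -5.7703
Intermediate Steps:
Q(l, K) = 5 (Q(l, K) = 3 + 2 = 5)
U(N) = 5
b = 9 (b = 8 + 1 = 9)
T(-1)*√(4*b + 80) + U(-10) = -√(4*9 + 80) + 5 = -√(36 + 80) + 5 = -√116 + 5 = -2*√29 + 5 = 5 - 2*√29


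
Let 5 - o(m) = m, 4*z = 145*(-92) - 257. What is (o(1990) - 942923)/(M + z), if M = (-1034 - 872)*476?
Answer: 3779632/3642621 ≈ 1.0376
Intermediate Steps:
z = -13597/4 (z = (145*(-92) - 257)/4 = (-13340 - 257)/4 = (¼)*(-13597) = -13597/4 ≈ -3399.3)
M = -907256 (M = -1906*476 = -907256)
o(m) = 5 - m
(o(1990) - 942923)/(M + z) = ((5 - 1*1990) - 942923)/(-907256 - 13597/4) = ((5 - 1990) - 942923)/(-3642621/4) = (-1985 - 942923)*(-4/3642621) = -944908*(-4/3642621) = 3779632/3642621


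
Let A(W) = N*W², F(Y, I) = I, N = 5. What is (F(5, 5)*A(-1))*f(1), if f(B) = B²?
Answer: 25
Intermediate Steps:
A(W) = 5*W²
(F(5, 5)*A(-1))*f(1) = (5*(5*(-1)²))*1² = (5*(5*1))*1 = (5*5)*1 = 25*1 = 25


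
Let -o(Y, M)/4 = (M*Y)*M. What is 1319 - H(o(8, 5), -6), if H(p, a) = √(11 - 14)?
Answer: 1319 - I*√3 ≈ 1319.0 - 1.732*I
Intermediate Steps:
o(Y, M) = -4*Y*M² (o(Y, M) = -4*M*Y*M = -4*Y*M²)
H(p, a) = I*√3 (H(p, a) = √(-3) = I*√3)
1319 - H(o(8, 5), -6) = 1319 - I*√3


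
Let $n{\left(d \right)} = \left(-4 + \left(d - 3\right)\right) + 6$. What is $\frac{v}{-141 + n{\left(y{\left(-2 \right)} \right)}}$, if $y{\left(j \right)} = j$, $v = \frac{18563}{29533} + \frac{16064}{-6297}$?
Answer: $\frac{357526901}{26779579344} \approx 0.013351$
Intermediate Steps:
$v = - \frac{357526901}{185969301}$ ($v = 18563 \cdot \frac{1}{29533} + 16064 \left(- \frac{1}{6297}\right) = \frac{18563}{29533} - \frac{16064}{6297} = - \frac{357526901}{185969301} \approx -1.9225$)
$n{\left(d \right)} = -1 + d$ ($n{\left(d \right)} = \left(-4 + \left(-3 + d\right)\right) + 6 = \left(-7 + d\right) + 6 = -1 + d$)
$\frac{v}{-141 + n{\left(y{\left(-2 \right)} \right)}} = \frac{1}{-141 - 3} \left(- \frac{357526901}{185969301}\right) = \frac{1}{-144} \left(- \frac{357526901}{185969301}\right) = \left(- \frac{1}{144}\right) \left(- \frac{357526901}{185969301}\right) = \frac{357526901}{26779579344}$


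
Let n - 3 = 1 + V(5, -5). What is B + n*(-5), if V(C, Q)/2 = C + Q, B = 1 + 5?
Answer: -14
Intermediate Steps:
B = 6
V(C, Q) = 2*C + 2*Q (V(C, Q) = 2*(C + Q) = 2*C + 2*Q)
n = 4 (n = 3 + (1 + (2*5 + 2*(-5))) = 3 + (1 + (10 - 10)) = 3 + (1 + 0) = 3 + 1 = 4)
B + n*(-5) = 6 + 4*(-5) = 6 - 20 = -14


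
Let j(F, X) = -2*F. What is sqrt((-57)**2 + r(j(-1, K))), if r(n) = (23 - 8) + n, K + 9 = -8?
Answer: sqrt(3266) ≈ 57.149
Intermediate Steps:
K = -17 (K = -9 - 8 = -17)
r(n) = 15 + n
sqrt((-57)**2 + r(j(-1, K))) = sqrt((-57)**2 + (15 - 2*(-1))) = sqrt(3249 + (15 + 2)) = sqrt(3249 + 17) = sqrt(3266)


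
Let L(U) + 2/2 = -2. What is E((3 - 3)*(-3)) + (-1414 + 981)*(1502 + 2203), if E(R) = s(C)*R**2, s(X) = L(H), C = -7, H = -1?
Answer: -1604265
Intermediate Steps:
L(U) = -3 (L(U) = -1 - 2 = -3)
s(X) = -3
E(R) = -3*R**2
E((3 - 3)*(-3)) + (-1414 + 981)*(1502 + 2203) = -3*9*(3 - 3)**2 + (-1414 + 981)*(1502 + 2203) = -3*(0*(-3))**2 - 433*3705 = -3*0**2 - 1604265 = -3*0 - 1604265 = 0 - 1604265 = -1604265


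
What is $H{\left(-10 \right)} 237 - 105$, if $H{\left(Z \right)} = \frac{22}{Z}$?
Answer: $- \frac{3132}{5} \approx -626.4$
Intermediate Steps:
$H{\left(-10 \right)} 237 - 105 = \frac{22}{-10} \cdot 237 - 105 = 22 \left(- \frac{1}{10}\right) 237 - 105 = \left(- \frac{11}{5}\right) 237 - 105 = - \frac{2607}{5} - 105 = - \frac{3132}{5}$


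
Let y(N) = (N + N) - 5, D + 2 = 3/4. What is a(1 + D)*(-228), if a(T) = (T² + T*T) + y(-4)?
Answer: 5871/2 ≈ 2935.5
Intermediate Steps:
D = -5/4 (D = -2 + 3/4 = -2 + 3*(¼) = -2 + ¾ = -5/4 ≈ -1.2500)
y(N) = -5 + 2*N (y(N) = 2*N - 5 = -5 + 2*N)
a(T) = -13 + 2*T² (a(T) = (T² + T*T) + (-5 + 2*(-4)) = (T² + T²) + (-5 - 8) = 2*T² - 13 = -13 + 2*T²)
a(1 + D)*(-228) = (-13 + 2*(1 - 5/4)²)*(-228) = (-13 + 2*(-¼)²)*(-228) = (-13 + 2*(1/16))*(-228) = (-13 + ⅛)*(-228) = -103/8*(-228) = 5871/2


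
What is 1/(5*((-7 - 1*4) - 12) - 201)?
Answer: -1/316 ≈ -0.0031646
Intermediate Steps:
1/(5*((-7 - 1*4) - 12) - 201) = 1/(5*((-7 - 4) - 12) - 201) = 1/(5*(-11 - 12) - 201) = 1/(5*(-23) - 201) = 1/(-115 - 201) = 1/(-316) = -1/316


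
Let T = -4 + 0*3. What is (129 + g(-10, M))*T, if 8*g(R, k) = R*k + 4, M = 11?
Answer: -463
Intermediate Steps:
T = -4 (T = -4 + 0 = -4)
g(R, k) = ½ + R*k/8 (g(R, k) = (R*k + 4)/8 = (4 + R*k)/8 = ½ + R*k/8)
(129 + g(-10, M))*T = (129 + (½ + (⅛)*(-10)*11))*(-4) = (129 + (½ - 55/4))*(-4) = (129 - 53/4)*(-4) = (463/4)*(-4) = -463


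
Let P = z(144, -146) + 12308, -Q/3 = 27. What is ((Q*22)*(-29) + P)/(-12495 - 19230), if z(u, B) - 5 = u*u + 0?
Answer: -84727/31725 ≈ -2.6707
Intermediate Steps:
z(u, B) = 5 + u² (z(u, B) = 5 + (u*u + 0) = 5 + (u² + 0) = 5 + u²)
Q = -81 (Q = -3*27 = -81)
P = 33049 (P = (5 + 144²) + 12308 = (5 + 20736) + 12308 = 20741 + 12308 = 33049)
((Q*22)*(-29) + P)/(-12495 - 19230) = (-81*22*(-29) + 33049)/(-12495 - 19230) = (-1782*(-29) + 33049)/(-31725) = (51678 + 33049)*(-1/31725) = 84727*(-1/31725) = -84727/31725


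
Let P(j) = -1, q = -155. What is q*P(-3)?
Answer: 155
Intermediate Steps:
q*P(-3) = -155*(-1) = 155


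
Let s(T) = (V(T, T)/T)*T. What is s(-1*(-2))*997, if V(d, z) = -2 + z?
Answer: 0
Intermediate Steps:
s(T) = -2 + T (s(T) = ((-2 + T)/T)*T = -2 + T)
s(-1*(-2))*997 = (-2 - 1*(-2))*997 = (-2 + 2)*997 = 0*997 = 0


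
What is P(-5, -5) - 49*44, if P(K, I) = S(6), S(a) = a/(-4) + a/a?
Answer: -4313/2 ≈ -2156.5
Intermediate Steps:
S(a) = 1 - a/4 (S(a) = a*(-1/4) + 1 = -a/4 + 1 = 1 - a/4)
P(K, I) = -1/2 (P(K, I) = 1 - 1/4*6 = 1 - 3/2 = -1/2)
P(-5, -5) - 49*44 = -1/2 - 49*44 = -1/2 - 2156 = -4313/2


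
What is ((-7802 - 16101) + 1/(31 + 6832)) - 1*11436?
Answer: -242531556/6863 ≈ -35339.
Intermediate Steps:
((-7802 - 16101) + 1/(31 + 6832)) - 1*11436 = (-23903 + 1/6863) - 11436 = -164046288/6863 - 11436 = -242531556/6863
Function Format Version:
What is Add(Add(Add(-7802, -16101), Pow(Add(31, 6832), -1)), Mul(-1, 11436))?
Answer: Rational(-242531556, 6863) ≈ -35339.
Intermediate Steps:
Add(Add(Add(-7802, -16101), Pow(Add(31, 6832), -1)), Mul(-1, 11436)) = Add(Add(-23903, Pow(6863, -1)), -11436) = Add(Add(-23903, Rational(1, 6863)), -11436) = Add(Rational(-164046288, 6863), -11436) = Rational(-242531556, 6863)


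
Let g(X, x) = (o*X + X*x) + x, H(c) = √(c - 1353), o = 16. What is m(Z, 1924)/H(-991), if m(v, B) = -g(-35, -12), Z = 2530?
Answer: -38*I*√586/293 ≈ -3.1395*I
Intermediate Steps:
H(c) = √(-1353 + c)
g(X, x) = x + 16*X + X*x (g(X, x) = (16*X + X*x) + x = x + 16*X + X*x)
m(v, B) = 152 (m(v, B) = -(-12 + 16*(-35) - 35*(-12)) = -(-12 - 560 + 420) = -1*(-152) = 152)
m(Z, 1924)/H(-991) = 152/(√(-1353 - 991)) = 152/(√(-2344)) = 152/((2*I*√586)) = 152*(-I*√586/1172) = -38*I*√586/293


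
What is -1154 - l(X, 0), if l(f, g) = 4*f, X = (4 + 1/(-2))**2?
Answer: -1203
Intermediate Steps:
X = 49/4 (X = (4 - 1/2)**2 = (7/2)**2 = 49/4 ≈ 12.250)
-1154 - l(X, 0) = -1154 - 4*49/4 = -1154 - 1*49 = -1154 - 49 = -1203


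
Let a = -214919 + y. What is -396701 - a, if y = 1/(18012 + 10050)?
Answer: -5101166485/28062 ≈ -1.8178e+5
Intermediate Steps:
y = 1/28062 ≈ 3.5635e-5
a = -6031056977/28062 (a = -214919 + 1/28062 = -6031056977/28062 ≈ -2.1492e+5)
-396701 - a = -396701 - 1*(-6031056977/28062) = -396701 + 6031056977/28062 = -5101166485/28062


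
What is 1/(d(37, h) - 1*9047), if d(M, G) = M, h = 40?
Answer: -1/9010 ≈ -0.00011099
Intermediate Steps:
1/(d(37, h) - 1*9047) = 1/(37 - 1*9047) = 1/(37 - 9047) = 1/(-9010) = -1/9010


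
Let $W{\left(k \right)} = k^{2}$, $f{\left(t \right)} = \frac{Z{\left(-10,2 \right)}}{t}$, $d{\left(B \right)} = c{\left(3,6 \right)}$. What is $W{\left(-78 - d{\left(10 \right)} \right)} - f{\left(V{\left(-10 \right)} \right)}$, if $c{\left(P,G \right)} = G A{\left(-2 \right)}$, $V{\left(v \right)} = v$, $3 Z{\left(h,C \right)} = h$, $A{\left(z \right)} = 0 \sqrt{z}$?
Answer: $\frac{18251}{3} \approx 6083.7$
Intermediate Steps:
$A{\left(z \right)} = 0$
$Z{\left(h,C \right)} = \frac{h}{3}$
$c{\left(P,G \right)} = 0$ ($c{\left(P,G \right)} = G 0 = 0$)
$d{\left(B \right)} = 0$
$f{\left(t \right)} = - \frac{10}{3 t}$ ($f{\left(t \right)} = \frac{\frac{1}{3} \left(-10\right)}{t} = - \frac{10}{3 t}$)
$W{\left(-78 - d{\left(10 \right)} \right)} - f{\left(V{\left(-10 \right)} \right)} = \left(-78 - 0\right)^{2} - - \frac{10}{3 \left(-10\right)} = \left(-78 + 0\right)^{2} - \left(- \frac{10}{3}\right) \left(- \frac{1}{10}\right) = \left(-78\right)^{2} - \frac{1}{3} = 6084 - \frac{1}{3} = \frac{18251}{3}$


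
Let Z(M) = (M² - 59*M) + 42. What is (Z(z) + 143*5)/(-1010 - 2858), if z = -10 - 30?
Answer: -4717/3868 ≈ -1.2195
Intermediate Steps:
z = -40
Z(M) = 42 + M² - 59*M
(Z(z) + 143*5)/(-1010 - 2858) = ((42 + (-40)² - 59*(-40)) + 143*5)/(-1010 - 2858) = ((42 + 1600 + 2360) + 715)/(-3868) = (4002 + 715)*(-1/3868) = 4717*(-1/3868) = -4717/3868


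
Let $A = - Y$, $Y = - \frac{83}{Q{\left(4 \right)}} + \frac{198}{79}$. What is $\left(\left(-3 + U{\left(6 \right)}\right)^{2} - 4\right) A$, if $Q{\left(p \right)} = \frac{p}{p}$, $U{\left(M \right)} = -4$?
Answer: $\frac{286155}{79} \approx 3622.2$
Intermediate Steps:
$Q{\left(p \right)} = 1$
$Y = - \frac{6359}{79}$ ($Y = - \frac{83}{1} + \frac{198}{79} = \left(-83\right) 1 + 198 \cdot \frac{1}{79} = -83 + \frac{198}{79} = - \frac{6359}{79} \approx -80.494$)
$A = \frac{6359}{79}$ ($A = \left(-1\right) \left(- \frac{6359}{79}\right) = \frac{6359}{79} \approx 80.494$)
$\left(\left(-3 + U{\left(6 \right)}\right)^{2} - 4\right) A = \left(\left(-3 - 4\right)^{2} - 4\right) \frac{6359}{79} = \left(\left(-7\right)^{2} - 4\right) \frac{6359}{79} = \left(49 - 4\right) \frac{6359}{79} = 45 \cdot \frac{6359}{79} = \frac{286155}{79}$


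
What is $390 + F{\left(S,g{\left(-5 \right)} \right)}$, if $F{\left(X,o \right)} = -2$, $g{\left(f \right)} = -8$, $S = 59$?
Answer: $388$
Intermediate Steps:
$390 + F{\left(S,g{\left(-5 \right)} \right)} = 390 - 2 = 388$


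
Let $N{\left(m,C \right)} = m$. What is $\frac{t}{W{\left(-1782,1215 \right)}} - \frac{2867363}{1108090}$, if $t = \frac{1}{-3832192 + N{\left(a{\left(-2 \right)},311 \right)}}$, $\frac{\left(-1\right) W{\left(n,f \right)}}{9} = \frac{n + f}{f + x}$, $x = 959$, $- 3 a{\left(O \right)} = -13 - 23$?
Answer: $- \frac{1401826199581142}{541734522890715} \approx -2.5877$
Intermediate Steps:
$a{\left(O \right)} = 12$ ($a{\left(O \right)} = - \frac{-13 - 23}{3} = \left(- \frac{1}{3}\right) \left(-36\right) = 12$)
$W{\left(n,f \right)} = - \frac{9 \left(f + n\right)}{959 + f}$ ($W{\left(n,f \right)} = - 9 \frac{n + f}{f + 959} = - 9 \frac{f + n}{959 + f} = - \frac{9 \left(f + n\right)}{959 + f}$)
$t = - \frac{1}{3832180}$ ($t = \frac{1}{-3832192 + 12} = \frac{1}{-3832180} = - \frac{1}{3832180} \approx -2.6095 \cdot 10^{-7}$)
$\frac{t}{W{\left(-1782,1215 \right)}} - \frac{2867363}{1108090} = - \frac{1}{3832180 \frac{9 \left(\left(-1\right) 1215 - -1782\right)}{959 + 1215}} - \frac{2867363}{1108090} = - \frac{1}{3832180 \frac{9 \left(-1215 + 1782\right)}{2174}} - \frac{2867363}{1108090} = - \frac{1}{3832180 \cdot 9 \cdot \frac{1}{2174} \cdot 567} - \frac{2867363}{1108090} = - \frac{1}{3832180 \cdot \frac{5103}{2174}} - \frac{2867363}{1108090} = \left(- \frac{1}{3832180}\right) \frac{2174}{5103} - \frac{2867363}{1108090} = - \frac{1087}{9777807270} - \frac{2867363}{1108090} = - \frac{1401826199581142}{541734522890715}$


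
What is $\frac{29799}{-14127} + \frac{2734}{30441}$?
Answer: $- \frac{289496047}{143346669} \approx -2.0196$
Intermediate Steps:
$\frac{29799}{-14127} + \frac{2734}{30441} = 29799 \left(- \frac{1}{14127}\right) + 2734 \cdot \frac{1}{30441} = - \frac{9933}{4709} + \frac{2734}{30441} = - \frac{289496047}{143346669}$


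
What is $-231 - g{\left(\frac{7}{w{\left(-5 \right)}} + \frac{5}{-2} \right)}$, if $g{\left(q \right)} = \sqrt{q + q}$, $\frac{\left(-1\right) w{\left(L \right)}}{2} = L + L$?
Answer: $-231 - \frac{i \sqrt{430}}{10} \approx -231.0 - 2.0736 i$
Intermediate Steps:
$w{\left(L \right)} = - 4 L$ ($w{\left(L \right)} = - 2 \left(L + L\right) = - 2 \cdot 2 L = - 4 L$)
$g{\left(q \right)} = \sqrt{2} \sqrt{q}$ ($g{\left(q \right)} = \sqrt{2 q} = \sqrt{2} \sqrt{q}$)
$-231 - g{\left(\frac{7}{w{\left(-5 \right)}} + \frac{5}{-2} \right)} = -231 - \sqrt{2} \sqrt{\frac{7}{\left(-4\right) \left(-5\right)} + \frac{5}{-2}} = -231 - \sqrt{2} \sqrt{\frac{7}{20} + 5 \left(- \frac{1}{2}\right)} = -231 - \sqrt{2} \sqrt{7 \cdot \frac{1}{20} - \frac{5}{2}} = -231 - \sqrt{2} \sqrt{\frac{7}{20} - \frac{5}{2}} = -231 - \sqrt{2} \sqrt{- \frac{43}{20}} = -231 - \sqrt{2} \frac{i \sqrt{215}}{10} = -231 - \frac{i \sqrt{430}}{10}$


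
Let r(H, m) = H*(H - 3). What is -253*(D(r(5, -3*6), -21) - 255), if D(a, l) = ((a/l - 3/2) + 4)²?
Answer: 111976535/1764 ≈ 63479.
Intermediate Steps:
r(H, m) = H*(-3 + H)
D(a, l) = (5/2 + a/l)² (D(a, l) = ((a/l - 3*½) + 4)² = ((a/l - 3/2) + 4)² = ((-3/2 + a/l) + 4)² = (5/2 + a/l)²)
-253*(D(r(5, -3*6), -21) - 255) = -253*((¼)*(2*(5*(-3 + 5)) + 5*(-21))²/(-21)² - 255) = -253*((¼)*(1/441)*(2*(5*2) - 105)² - 255) = -253*((¼)*(1/441)*(2*10 - 105)² - 255) = -253*((¼)*(1/441)*(20 - 105)² - 255) = -253*((¼)*(1/441)*(-85)² - 255) = -253*((¼)*(1/441)*7225 - 255) = -253*(7225/1764 - 255) = -253*(-442595/1764) = 111976535/1764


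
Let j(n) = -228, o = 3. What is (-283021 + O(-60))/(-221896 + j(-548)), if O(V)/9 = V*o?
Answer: 40663/31732 ≈ 1.2815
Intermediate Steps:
O(V) = 27*V (O(V) = 9*(V*3) = 9*(3*V) = 27*V)
(-283021 + O(-60))/(-221896 + j(-548)) = (-283021 + 27*(-60))/(-221896 - 228) = (-283021 - 1620)/(-222124) = -284641*(-1/222124) = 40663/31732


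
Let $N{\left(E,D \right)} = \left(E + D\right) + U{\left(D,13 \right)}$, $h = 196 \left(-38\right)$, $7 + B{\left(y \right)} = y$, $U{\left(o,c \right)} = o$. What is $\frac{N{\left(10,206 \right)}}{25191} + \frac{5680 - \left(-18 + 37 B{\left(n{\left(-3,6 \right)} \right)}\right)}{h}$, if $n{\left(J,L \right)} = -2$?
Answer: $- \frac{148783865}{187622568} \approx -0.793$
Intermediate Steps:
$B{\left(y \right)} = -7 + y$
$h = -7448$
$N{\left(E,D \right)} = E + 2 D$ ($N{\left(E,D \right)} = \left(E + D\right) + D = \left(D + E\right) + D = E + 2 D$)
$\frac{N{\left(10,206 \right)}}{25191} + \frac{5680 - \left(-18 + 37 B{\left(n{\left(-3,6 \right)} \right)}\right)}{h} = \frac{10 + 2 \cdot 206}{25191} + \frac{5680 - \left(-18 + 37 \left(-7 - 2\right)\right)}{-7448} = \left(10 + 412\right) \frac{1}{25191} + \left(5680 + \left(18 - -333\right)\right) \left(- \frac{1}{7448}\right) = 422 \cdot \frac{1}{25191} + \left(5680 + \left(18 + 333\right)\right) \left(- \frac{1}{7448}\right) = \frac{422}{25191} + \left(5680 + 351\right) \left(- \frac{1}{7448}\right) = \frac{422}{25191} + 6031 \left(- \frac{1}{7448}\right) = \frac{422}{25191} - \frac{6031}{7448} = - \frac{148783865}{187622568}$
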